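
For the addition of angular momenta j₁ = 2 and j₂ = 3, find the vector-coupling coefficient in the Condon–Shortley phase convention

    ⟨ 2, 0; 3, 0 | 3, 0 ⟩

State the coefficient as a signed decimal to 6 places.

−√(4/15) ≈ -0.516398

triangle: 2!·2!·4!/9! = 96/362880
(j±m)!: 2!·2!·3!·3!·3!·3! = 5184
prefactor² = (2J+1)·Δ·N² = 48/5
  k=0: +1/(0!·2!·2!·3!·0!·1!) = 1/24
  k=1: −1/(1!·1!·1!·2!·1!·2!) = -1/4
  k=2: +1/(2!·0!·0!·1!·2!·3!) = 1/24
Σ = -1/6  ⇒  CG² = 48/5·(-1/6)² = 4/15
CG = −√(4/15) = -0.516398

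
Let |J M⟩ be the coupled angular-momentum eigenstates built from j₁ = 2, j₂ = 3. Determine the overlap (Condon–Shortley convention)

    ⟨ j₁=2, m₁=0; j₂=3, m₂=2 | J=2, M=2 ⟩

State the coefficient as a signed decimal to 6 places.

+√(5/14) ≈ +0.597614

j₁+j₂−J=3  J+j₁−j₂=1  J−j₁+j₂=3  j₁+j₂+J+1=8
(j₁±m₁, j₂±m₂, J±M) = (2,2,5,1,4,0)
P² = 360/7
sum k=2..2:
  [2] +1/12 = 1/12
S = 1/12
C² = P²·S² = 5/14 ; C = +0.597614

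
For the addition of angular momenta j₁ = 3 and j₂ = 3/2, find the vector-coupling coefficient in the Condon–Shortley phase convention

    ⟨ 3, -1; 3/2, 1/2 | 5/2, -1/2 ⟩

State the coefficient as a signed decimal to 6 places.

−√(1/70) = -0.119523

j₁+j₂−J=2  J+j₁−j₂=4  J−j₁+j₂=1  j₁+j₂+J+1=8
(j₁±m₁, j₂±m₂, J±M) = (2,4,2,1,2,3)
P² = 288/35
sum k=1..2:
  [1] −1/6 = -1/6
  [2] +1/8 = 1/8
S = -1/24
C² = P²·S² = 1/70 ; C = -0.119523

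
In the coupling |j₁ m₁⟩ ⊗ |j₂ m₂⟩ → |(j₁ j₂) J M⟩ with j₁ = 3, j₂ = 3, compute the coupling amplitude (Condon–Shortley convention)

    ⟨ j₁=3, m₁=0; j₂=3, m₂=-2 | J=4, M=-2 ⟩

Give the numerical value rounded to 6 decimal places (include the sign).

triangle: 2!×4!×4!/11! = 1152/39916800
(j±m)!: 3!×3!×1!×5!×2!×6! = 6220800
prefactor² = (2J+1)×Δ×N² = 124416/77
  k=0: +1/(0!×2!×3!×1!×1!×3!) = 1/72
  k=1: −1/(1!×1!×2!×0!×2!×4!) = -1/96
Σ = 1/288  ⇒  CG² = 124416/77×1/288² = 3/154
CG = +√(3/154) = +0.139573

+0.139573  (= +√(3/154))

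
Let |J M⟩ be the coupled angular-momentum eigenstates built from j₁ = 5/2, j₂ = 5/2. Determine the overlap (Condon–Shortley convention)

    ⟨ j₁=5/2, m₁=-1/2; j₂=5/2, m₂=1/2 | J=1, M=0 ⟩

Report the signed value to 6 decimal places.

+0.119523

triangle: 4!*1!*1!/7! = 24/5040
(j±m)!: 2!*3!*3!*2!*1!*1! = 144
prefactor² = (2J+1)*Δ*N² = 72/35
  k=2: +1/(2!*2!*1!*1!*0!*0!) = 1/4
  k=3: −1/(3!*1!*0!*0!*1!*1!) = -1/6
Σ = 1/12  ⇒  CG² = 72/35*1/12² = 1/70
CG = +√(1/70) = +0.119523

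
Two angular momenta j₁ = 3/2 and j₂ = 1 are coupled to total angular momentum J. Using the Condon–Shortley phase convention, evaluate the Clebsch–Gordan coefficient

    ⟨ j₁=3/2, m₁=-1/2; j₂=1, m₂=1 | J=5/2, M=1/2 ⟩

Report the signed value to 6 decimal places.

+0.547723

j₁+j₂−J=0  J+j₁−j₂=3  J−j₁+j₂=2  j₁+j₂+J+1=6
(j₁±m₁, j₂±m₂, J±M) = (1,2,2,0,3,2)
P² = 24/5
sum k=0..0:
  [0] +1/4 = 1/4
S = 1/4
C² = P²·S² = 3/10 ; C = +0.547723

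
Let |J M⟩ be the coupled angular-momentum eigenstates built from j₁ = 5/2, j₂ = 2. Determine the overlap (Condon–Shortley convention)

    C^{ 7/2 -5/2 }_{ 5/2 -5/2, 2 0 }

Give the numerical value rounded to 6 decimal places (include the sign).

j₁+j₂−J=1  J+j₁−j₂=4  J−j₁+j₂=3  j₁+j₂+J+1=9
(j₁±m₁, j₂±m₂, J±M) = (0,5,2,2,1,6)
P² = 7680/7
sum k=1..1:
  [1] −1/48 = -1/48
S = -1/48
C² = P²·S² = 10/21 ; C = -0.690066

-0.690066  (= −√(10/21))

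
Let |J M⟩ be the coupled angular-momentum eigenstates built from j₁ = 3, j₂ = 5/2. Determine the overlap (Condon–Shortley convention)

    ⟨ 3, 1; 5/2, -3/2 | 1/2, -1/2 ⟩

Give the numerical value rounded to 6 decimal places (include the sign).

triangle: 5!×1!×0!/7! = 120/5040
(j±m)!: 4!×2!×1!×4!×0!×1! = 1152
prefactor² = (2J+1)×Δ×N² = 384/7
  k=1: −1/(1!×4!×1!×0!×0!×0!) = -1/24
Σ = -1/24  ⇒  CG² = 384/7×(-1/24)² = 2/21
CG = −√(2/21) = -0.308607

−√(2/21) ≈ -0.308607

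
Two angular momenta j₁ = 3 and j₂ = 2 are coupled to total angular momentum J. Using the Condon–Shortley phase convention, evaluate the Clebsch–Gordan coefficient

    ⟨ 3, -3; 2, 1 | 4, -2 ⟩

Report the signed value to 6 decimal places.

-0.439155

triangle: 1!*5!*3!/10! = 720/3628800
(j±m)!: 0!*6!*3!*1!*2!*6! = 6220800
prefactor² = (2J+1)*Δ*N² = 77760/7
  k=1: −1/(1!*0!*5!*2!*0!*1!) = -1/240
Σ = -1/240  ⇒  CG² = 77760/7*(-1/240)² = 27/140
CG = −√(27/140) = -0.439155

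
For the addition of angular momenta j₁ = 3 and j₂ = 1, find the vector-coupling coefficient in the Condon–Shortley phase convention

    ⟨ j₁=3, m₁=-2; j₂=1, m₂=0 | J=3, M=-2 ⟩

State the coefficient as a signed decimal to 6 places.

-0.577350  (= −√(1/3))

j₁+j₂−J=1  J+j₁−j₂=5  J−j₁+j₂=1  j₁+j₂+J+1=8
(j₁±m₁, j₂±m₂, J±M) = (1,5,1,1,1,5)
P² = 300
sum k=0..1:
  [0] +1/120 = 1/120
  [1] −1/24 = -1/24
S = -1/30
C² = P²·S² = 1/3 ; C = -0.577350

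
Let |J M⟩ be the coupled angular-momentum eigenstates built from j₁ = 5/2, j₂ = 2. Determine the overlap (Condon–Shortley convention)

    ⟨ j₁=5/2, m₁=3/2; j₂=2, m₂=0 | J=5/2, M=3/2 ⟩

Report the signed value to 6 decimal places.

-0.119523

j₁+j₂−J=2  J+j₁−j₂=3  J−j₁+j₂=2  j₁+j₂+J+1=8
(j₁±m₁, j₂±m₂, J±M) = (4,1,2,2,4,1)
P² = 288/35
sum k=0..1:
  [0] +1/8 = 1/8
  [1] −1/6 = -1/6
S = -1/24
C² = P²·S² = 1/70 ; C = -0.119523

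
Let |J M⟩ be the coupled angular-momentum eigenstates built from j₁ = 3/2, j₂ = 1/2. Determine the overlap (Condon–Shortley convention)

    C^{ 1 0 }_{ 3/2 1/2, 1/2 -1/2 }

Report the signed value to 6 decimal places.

+√(1/2) ≈ +0.707107

j₁+j₂−J=1  J+j₁−j₂=2  J−j₁+j₂=0  j₁+j₂+J+1=4
(j₁±m₁, j₂±m₂, J±M) = (2,1,0,1,1,1)
P² = 1/2
sum k=0..0:
  [0] +1/1 = 1
S = 1
C² = P²·S² = 1/2 ; C = +0.707107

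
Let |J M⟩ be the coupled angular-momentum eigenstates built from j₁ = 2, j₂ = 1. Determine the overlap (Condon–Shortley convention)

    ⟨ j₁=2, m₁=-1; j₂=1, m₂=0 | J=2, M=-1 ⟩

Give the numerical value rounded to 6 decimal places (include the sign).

−√(1/6) ≈ -0.408248

triangle: 1!*3!*1!/6! = 6/720
(j±m)!: 1!*3!*1!*1!*1!*3! = 36
prefactor² = (2J+1)*Δ*N² = 3/2
  k=0: +1/(0!*1!*3!*1!*0!*0!) = 1/6
  k=1: −1/(1!*0!*2!*0!*1!*1!) = -1/2
Σ = -1/3  ⇒  CG² = 3/2*(-1/3)² = 1/6
CG = −√(1/6) = -0.408248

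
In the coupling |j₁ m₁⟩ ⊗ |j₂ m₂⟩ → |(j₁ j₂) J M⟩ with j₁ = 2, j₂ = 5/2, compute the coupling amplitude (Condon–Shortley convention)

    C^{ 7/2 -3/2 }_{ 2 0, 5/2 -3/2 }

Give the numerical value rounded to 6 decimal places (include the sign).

j₁+j₂−J=1  J+j₁−j₂=3  J−j₁+j₂=4  j₁+j₂+J+1=9
(j₁±m₁, j₂±m₂, J±M) = (2,2,1,4,2,5)
P² = 512/7
sum k=0..1:
  [0] +1/12 = 1/12
  [1] −1/48 = -1/48
S = 1/16
C² = P²·S² = 2/7 ; C = +0.534522

+√(2/7) = +0.534522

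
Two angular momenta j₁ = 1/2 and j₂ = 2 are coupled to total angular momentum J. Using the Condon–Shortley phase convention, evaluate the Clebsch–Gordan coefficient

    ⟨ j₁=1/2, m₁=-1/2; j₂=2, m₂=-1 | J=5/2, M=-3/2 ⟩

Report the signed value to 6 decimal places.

+0.894427  (= +√(4/5))

√[6·0!1!4!/6! · 0!1!1!3!1!4!] = √(144/5)
  +(−1)^0/∏(0,0,1,1,0,3)! = 1/6  (running 1/6)
⟨..|..⟩ = √(144/5)·(1/6) = +0.894427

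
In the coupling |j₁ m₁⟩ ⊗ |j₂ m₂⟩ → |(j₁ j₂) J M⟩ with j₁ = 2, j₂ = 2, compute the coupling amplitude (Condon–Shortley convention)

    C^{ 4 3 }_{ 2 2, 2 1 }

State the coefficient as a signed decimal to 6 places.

√[9·0!4!4!/9! · 4!0!3!1!7!1!] = √(10368)
  +(−1)^0/∏(0,0,0,3,4,1)! = 1/144  (running 1/144)
⟨..|..⟩ = √(10368)·(1/144) = +0.707107

+0.707107  (= +√(1/2))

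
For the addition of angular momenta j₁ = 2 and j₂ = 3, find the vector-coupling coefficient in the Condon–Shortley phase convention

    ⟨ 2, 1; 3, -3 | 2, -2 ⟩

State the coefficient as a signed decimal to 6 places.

+0.597614

√[5·3!1!3!/8! · 3!1!0!6!0!4!] = √(3240/7)
  +(−1)^0/∏(0,3,1,0,0,3)! = 1/36  (running 1/36)
⟨..|..⟩ = √(3240/7)·(1/36) = +0.597614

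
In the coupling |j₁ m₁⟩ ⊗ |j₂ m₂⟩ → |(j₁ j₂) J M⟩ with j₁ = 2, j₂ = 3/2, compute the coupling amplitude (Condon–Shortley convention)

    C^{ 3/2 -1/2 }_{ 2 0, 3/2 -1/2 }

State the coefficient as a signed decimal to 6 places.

triangle: 2!×2!×1!/6! = 4/720
(j±m)!: 2!×2!×1!×2!×1!×2! = 16
prefactor² = (2J+1)×Δ×N² = 16/45
  k=0: +1/(0!×2!×2!×1!×0!×0!) = 1/4
  k=1: −1/(1!×1!×1!×0!×1!×1!) = -1
Σ = -3/4  ⇒  CG² = 16/45×(-3/4)² = 1/5
CG = −√(1/5) = -0.447214

−√(1/5) = -0.447214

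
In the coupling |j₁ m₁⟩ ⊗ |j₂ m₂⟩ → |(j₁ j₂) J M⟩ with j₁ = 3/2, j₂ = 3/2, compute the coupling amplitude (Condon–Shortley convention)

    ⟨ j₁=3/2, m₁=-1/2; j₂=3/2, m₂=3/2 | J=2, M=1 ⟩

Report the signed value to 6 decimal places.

j₁+j₂−J=1  J+j₁−j₂=2  J−j₁+j₂=2  j₁+j₂+J+1=6
(j₁±m₁, j₂±m₂, J±M) = (1,2,3,0,3,1)
P² = 2
sum k=1..1:
  [1] −1/2 = -1/2
S = -1/2
C² = P²·S² = 1/2 ; C = -0.707107

−√(1/2) = -0.707107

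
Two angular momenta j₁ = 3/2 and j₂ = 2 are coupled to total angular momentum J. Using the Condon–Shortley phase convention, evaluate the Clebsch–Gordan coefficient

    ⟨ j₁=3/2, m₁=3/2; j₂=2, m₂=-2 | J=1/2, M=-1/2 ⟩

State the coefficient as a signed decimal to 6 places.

j₁+j₂−J=3  J+j₁−j₂=0  J−j₁+j₂=1  j₁+j₂+J+1=5
(j₁±m₁, j₂±m₂, J±M) = (3,0,0,4,0,1)
P² = 72/5
sum k=0..0:
  [0] +1/6 = 1/6
S = 1/6
C² = P²·S² = 2/5 ; C = +0.632456

+0.632456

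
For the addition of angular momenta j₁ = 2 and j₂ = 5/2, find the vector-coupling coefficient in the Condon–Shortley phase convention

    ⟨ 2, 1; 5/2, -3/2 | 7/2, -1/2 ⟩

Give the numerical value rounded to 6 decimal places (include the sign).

+√(121/315) ≈ +0.619780

j₁+j₂−J=1  J+j₁−j₂=3  J−j₁+j₂=4  j₁+j₂+J+1=9
(j₁±m₁, j₂±m₂, J±M) = (3,1,1,4,3,4)
P² = 2304/35
sum k=0..1:
  [0] +1/12 = 1/12
  [1] −1/144 = -1/144
S = 11/144
C² = P²·S² = 121/315 ; C = +0.619780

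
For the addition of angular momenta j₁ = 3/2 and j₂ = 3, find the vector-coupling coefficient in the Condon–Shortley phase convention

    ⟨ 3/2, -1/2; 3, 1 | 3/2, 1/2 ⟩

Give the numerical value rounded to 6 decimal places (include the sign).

j₁+j₂−J=3  J+j₁−j₂=0  J−j₁+j₂=3  j₁+j₂+J+1=7
(j₁±m₁, j₂±m₂, J±M) = (1,2,4,2,2,1)
P² = 192/35
sum k=2..2:
  [2] +1/4 = 1/4
S = 1/4
C² = P²·S² = 12/35 ; C = +0.585540

+√(12/35) = +0.585540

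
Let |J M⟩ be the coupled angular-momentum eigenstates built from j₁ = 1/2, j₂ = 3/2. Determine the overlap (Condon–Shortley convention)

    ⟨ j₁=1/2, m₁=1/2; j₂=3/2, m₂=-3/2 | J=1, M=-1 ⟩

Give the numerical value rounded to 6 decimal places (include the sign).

+√(3/4) ≈ +0.866025

j₁+j₂−J=1  J+j₁−j₂=0  J−j₁+j₂=2  j₁+j₂+J+1=4
(j₁±m₁, j₂±m₂, J±M) = (1,0,0,3,0,2)
P² = 3
sum k=0..0:
  [0] +1/2 = 1/2
S = 1/2
C² = P²·S² = 3/4 ; C = +0.866025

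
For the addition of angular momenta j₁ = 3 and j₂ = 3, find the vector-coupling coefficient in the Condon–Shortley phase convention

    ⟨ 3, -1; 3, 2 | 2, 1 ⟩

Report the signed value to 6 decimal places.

−√(5/28) ≈ -0.422577

√[5·4!2!2!/9! · 2!4!5!1!3!1!] = √(320/7)
  +(−1)^3/∏(3,1,1,2,1,0)! = -1/12  (running -1/12)
  +(−1)^4/∏(4,0,0,1,2,1)! = 1/48  (running -1/16)
⟨..|..⟩ = √(320/7)·(-1/16) = -0.422577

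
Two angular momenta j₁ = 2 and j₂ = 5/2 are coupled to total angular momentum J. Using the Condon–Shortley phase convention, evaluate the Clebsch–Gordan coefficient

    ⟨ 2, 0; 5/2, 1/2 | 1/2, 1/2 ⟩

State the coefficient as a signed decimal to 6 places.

+√(1/5) = +0.447214

triangle: 4!×0!×1!/6! = 24/720
(j±m)!: 2!×2!×3!×2!×1!×0! = 48
prefactor² = (2J+1)×Δ×N² = 16/5
  k=2: +1/(2!×2!×0!×1!×0!×0!) = 1/4
Σ = 1/4  ⇒  CG² = 16/5×1/4² = 1/5
CG = +√(1/5) = +0.447214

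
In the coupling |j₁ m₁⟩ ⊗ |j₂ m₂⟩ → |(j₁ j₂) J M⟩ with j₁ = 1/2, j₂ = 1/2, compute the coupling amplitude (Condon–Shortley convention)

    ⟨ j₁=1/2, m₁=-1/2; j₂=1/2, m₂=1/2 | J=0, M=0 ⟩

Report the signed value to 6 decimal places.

j₁+j₂−J=1  J+j₁−j₂=0  J−j₁+j₂=0  j₁+j₂+J+1=2
(j₁±m₁, j₂±m₂, J±M) = (0,1,1,0,0,0)
P² = 1/2
sum k=1..1:
  [1] −1/1 = -1
S = -1
C² = P²·S² = 1/2 ; C = -0.707107

−√(1/2) = -0.707107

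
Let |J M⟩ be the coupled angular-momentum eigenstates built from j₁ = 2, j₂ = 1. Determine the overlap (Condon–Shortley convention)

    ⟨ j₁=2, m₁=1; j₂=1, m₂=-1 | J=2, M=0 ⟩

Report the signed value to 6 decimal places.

+0.707107  (= +√(1/2))

√[5·1!3!1!/6! · 3!1!0!2!2!2!] = √(2)
  +(−1)^0/∏(0,1,1,0,2,1)! = 1/2  (running 1/2)
⟨..|..⟩ = √(2)·(1/2) = +0.707107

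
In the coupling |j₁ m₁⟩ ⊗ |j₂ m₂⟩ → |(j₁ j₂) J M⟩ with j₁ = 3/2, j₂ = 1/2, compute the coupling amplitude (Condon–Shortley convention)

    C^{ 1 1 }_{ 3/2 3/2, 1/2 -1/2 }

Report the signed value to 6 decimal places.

√[3·1!2!0!/4! · 3!0!0!1!2!0!] = √(3)
  +(−1)^0/∏(0,1,0,0,2,0)! = 1/2  (running 1/2)
⟨..|..⟩ = √(3)·(1/2) = +0.866025

+0.866025  (= +√(3/4))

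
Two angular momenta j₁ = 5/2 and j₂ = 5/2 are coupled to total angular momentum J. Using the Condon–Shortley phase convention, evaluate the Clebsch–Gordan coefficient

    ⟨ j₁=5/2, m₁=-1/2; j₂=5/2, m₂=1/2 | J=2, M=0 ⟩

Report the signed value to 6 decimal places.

j₁+j₂−J=3  J+j₁−j₂=2  J−j₁+j₂=2  j₁+j₂+J+1=8
(j₁±m₁, j₂±m₂, J±M) = (2,3,3,2,2,2)
P² = 12/7
sum k=1..3:
  [1] −1/8 = -1/8
  [2] +1/2 = 1/2
  [3] −1/24 = -1/24
S = 1/3
C² = P²·S² = 4/21 ; C = +0.436436

+0.436436  (= +√(4/21))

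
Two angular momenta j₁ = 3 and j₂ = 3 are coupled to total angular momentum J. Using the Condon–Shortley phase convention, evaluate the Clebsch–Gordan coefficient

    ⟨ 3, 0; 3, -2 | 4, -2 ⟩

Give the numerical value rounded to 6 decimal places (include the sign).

triangle: 2!·4!·4!/11! = 1152/39916800
(j±m)!: 3!·3!·1!·5!·2!·6! = 6220800
prefactor² = (2J+1)·Δ·N² = 124416/77
  k=0: +1/(0!·2!·3!·1!·1!·3!) = 1/72
  k=1: −1/(1!·1!·2!·0!·2!·4!) = -1/96
Σ = 1/288  ⇒  CG² = 124416/77·1/288² = 3/154
CG = +√(3/154) = +0.139573

+0.139573  (= +√(3/154))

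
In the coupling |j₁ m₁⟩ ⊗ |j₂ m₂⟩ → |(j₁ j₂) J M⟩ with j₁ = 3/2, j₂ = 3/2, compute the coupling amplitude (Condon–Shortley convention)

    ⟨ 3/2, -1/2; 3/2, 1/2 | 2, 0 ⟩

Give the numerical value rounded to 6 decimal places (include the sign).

triangle: 1!×2!×2!/6! = 4/720
(j±m)!: 1!×2!×2!×1!×2!×2! = 16
prefactor² = (2J+1)×Δ×N² = 4/9
  k=0: +1/(0!×1!×2!×2!×0!×0!) = 1/4
  k=1: −1/(1!×0!×1!×1!×1!×1!) = -1
Σ = -3/4  ⇒  CG² = 4/9×(-3/4)² = 1/4
CG = −√(1/4) = -0.500000

−√(1/4) ≈ -0.500000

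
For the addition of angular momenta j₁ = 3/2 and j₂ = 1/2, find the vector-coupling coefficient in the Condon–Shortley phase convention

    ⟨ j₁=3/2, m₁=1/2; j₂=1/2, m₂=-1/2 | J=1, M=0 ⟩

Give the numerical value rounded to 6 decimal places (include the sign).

√[3·1!2!0!/4! · 2!1!0!1!1!1!] = √(1/2)
  +(−1)^0/∏(0,1,1,0,1,0)! = 1  (running 1)
⟨..|..⟩ = √(1/2)·(1) = +0.707107

+0.707107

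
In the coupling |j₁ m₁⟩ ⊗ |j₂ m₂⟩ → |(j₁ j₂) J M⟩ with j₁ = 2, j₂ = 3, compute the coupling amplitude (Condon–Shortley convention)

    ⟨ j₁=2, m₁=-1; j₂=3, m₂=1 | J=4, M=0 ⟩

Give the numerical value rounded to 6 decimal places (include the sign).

−√(5/14) ≈ -0.597614

j₁+j₂−J=1  J+j₁−j₂=3  J−j₁+j₂=5  j₁+j₂+J+1=10
(j₁±m₁, j₂±m₂, J±M) = (1,3,4,2,4,4)
P² = 10368/35
sum k=0..1:
  [0] +1/144 = 1/144
  [1] −1/24 = -1/24
S = -5/144
C² = P²·S² = 5/14 ; C = -0.597614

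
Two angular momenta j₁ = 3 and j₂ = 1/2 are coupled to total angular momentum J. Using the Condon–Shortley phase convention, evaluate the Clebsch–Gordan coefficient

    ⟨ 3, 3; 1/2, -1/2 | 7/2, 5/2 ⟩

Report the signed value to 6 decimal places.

j₁+j₂−J=0  J+j₁−j₂=6  J−j₁+j₂=1  j₁+j₂+J+1=8
(j₁±m₁, j₂±m₂, J±M) = (6,0,0,1,6,1)
P² = 518400/7
sum k=0..0:
  [0] +1/720 = 1/720
S = 1/720
C² = P²·S² = 1/7 ; C = +0.377964

+√(1/7) = +0.377964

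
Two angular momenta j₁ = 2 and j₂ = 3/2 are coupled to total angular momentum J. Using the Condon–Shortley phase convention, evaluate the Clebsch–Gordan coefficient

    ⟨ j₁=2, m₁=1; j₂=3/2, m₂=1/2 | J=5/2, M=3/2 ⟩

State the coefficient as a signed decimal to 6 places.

j₁+j₂−J=1  J+j₁−j₂=3  J−j₁+j₂=2  j₁+j₂+J+1=7
(j₁±m₁, j₂±m₂, J±M) = (3,1,2,1,4,1)
P² = 144/35
sum k=0..1:
  [0] +1/4 = 1/4
  [1] −1/6 = -1/6
S = 1/12
C² = P²·S² = 1/35 ; C = +0.169031

+√(1/35) ≈ +0.169031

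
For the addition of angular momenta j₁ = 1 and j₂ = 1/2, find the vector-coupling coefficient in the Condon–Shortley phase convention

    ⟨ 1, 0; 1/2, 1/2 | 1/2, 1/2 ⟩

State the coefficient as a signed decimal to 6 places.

triangle: 1!·1!·0!/3! = 1/6
(j±m)!: 1!·1!·1!·0!·1!·0! = 1
prefactor² = (2J+1)·Δ·N² = 1/3
  k=1: −1/(1!·0!·0!·0!·1!·0!) = -1
Σ = -1  ⇒  CG² = 1/3·(-1)² = 1/3
CG = −√(1/3) = -0.577350

-0.577350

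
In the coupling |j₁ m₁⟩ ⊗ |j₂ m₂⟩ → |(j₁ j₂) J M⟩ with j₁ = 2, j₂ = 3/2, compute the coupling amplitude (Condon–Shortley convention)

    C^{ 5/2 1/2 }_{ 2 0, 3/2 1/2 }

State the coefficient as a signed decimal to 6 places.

−√(3/35) ≈ -0.292770

√[6·1!3!2!/7! · 2!2!2!1!3!2!] = √(48/35)
  +(−1)^0/∏(0,1,2,2,1,0)! = 1/4  (running 1/4)
  +(−1)^1/∏(1,0,1,1,2,1)! = -1/2  (running -1/4)
⟨..|..⟩ = √(48/35)·(-1/4) = -0.292770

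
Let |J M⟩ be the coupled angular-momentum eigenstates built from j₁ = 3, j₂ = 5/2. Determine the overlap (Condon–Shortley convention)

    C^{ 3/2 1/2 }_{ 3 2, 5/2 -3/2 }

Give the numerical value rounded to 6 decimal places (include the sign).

j₁+j₂−J=4  J+j₁−j₂=2  J−j₁+j₂=1  j₁+j₂+J+1=8
(j₁±m₁, j₂±m₂, J±M) = (5,1,1,4,2,1)
P² = 192/7
sum k=0..1:
  [0] +1/24 = 1/24
  [1] −1/12 = -1/12
S = -1/24
C² = P²·S² = 1/21 ; C = -0.218218

−√(1/21) = -0.218218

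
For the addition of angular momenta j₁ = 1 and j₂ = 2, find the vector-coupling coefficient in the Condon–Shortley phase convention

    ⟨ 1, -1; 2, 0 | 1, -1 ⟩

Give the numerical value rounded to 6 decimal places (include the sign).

+0.316228

triangle: 2!×0!×2!/5! = 4/120
(j±m)!: 0!×2!×2!×2!×0!×2! = 16
prefactor² = (2J+1)×Δ×N² = 8/5
  k=2: +1/(2!×0!×0!×0!×0!×2!) = 1/4
Σ = 1/4  ⇒  CG² = 8/5×1/4² = 1/10
CG = +√(1/10) = +0.316228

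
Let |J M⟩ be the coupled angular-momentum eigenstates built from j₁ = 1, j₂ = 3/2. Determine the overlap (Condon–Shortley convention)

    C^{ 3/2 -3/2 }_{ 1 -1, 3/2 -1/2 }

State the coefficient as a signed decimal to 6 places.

√[4·1!1!2!/5! · 0!2!1!2!0!3!] = √(8/5)
  +(−1)^1/∏(1,0,1,0,0,2)! = -1/2  (running -1/2)
⟨..|..⟩ = √(8/5)·(-1/2) = -0.632456

-0.632456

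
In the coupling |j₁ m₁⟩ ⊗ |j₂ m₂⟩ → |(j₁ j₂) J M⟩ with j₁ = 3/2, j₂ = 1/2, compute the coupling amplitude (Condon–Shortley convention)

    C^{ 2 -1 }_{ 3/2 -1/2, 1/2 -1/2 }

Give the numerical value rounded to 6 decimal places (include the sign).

√[5·0!3!1!/5! · 1!2!0!1!1!3!] = √(3)
  +(−1)^0/∏(0,0,2,0,1,1)! = 1/2  (running 1/2)
⟨..|..⟩ = √(3)·(1/2) = +0.866025

+0.866025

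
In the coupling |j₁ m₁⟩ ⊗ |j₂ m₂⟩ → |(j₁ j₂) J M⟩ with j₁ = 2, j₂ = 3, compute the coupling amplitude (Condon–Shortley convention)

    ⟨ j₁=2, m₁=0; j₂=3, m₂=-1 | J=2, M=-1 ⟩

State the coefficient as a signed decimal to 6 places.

√[5·3!1!3!/8! · 2!2!2!4!1!3!] = √(36/7)
  +(−1)^1/∏(1,2,1,1,0,2)! = -1/4  (running -1/4)
  +(−1)^2/∏(2,1,0,0,1,3)! = 1/12  (running -1/6)
⟨..|..⟩ = √(36/7)·(-1/6) = -0.377964

−√(1/7) ≈ -0.377964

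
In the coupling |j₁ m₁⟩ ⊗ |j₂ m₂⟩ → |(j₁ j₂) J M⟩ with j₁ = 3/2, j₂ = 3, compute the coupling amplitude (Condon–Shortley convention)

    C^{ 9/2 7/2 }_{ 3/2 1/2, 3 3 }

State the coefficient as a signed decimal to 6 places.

+√(1/3) = +0.577350

triangle: 0!×3!×6!/10! = 4320/3628800
(j±m)!: 2!×1!×6!×0!×8!×1! = 58060800
prefactor² = (2J+1)×Δ×N² = 691200
  k=0: +1/(0!×0!×1!×6!×2!×0!) = 1/1440
Σ = 1/1440  ⇒  CG² = 691200×1/1440² = 1/3
CG = +√(1/3) = +0.577350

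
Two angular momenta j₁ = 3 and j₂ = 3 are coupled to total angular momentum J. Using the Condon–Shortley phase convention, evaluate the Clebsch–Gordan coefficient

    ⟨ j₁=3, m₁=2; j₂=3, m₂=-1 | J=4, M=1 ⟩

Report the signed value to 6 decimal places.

+0.455842

triangle: 2!×4!×4!/11! = 1152/39916800
(j±m)!: 5!×1!×2!×4!×5!×3! = 4147200
prefactor² = (2J+1)×Δ×N² = 82944/77
  k=0: +1/(0!×2!×1!×2!×3!×2!) = 1/48
  k=1: −1/(1!×1!×0!×1!×4!×3!) = -1/144
Σ = 1/72  ⇒  CG² = 82944/77×1/72² = 16/77
CG = +√(16/77) = +0.455842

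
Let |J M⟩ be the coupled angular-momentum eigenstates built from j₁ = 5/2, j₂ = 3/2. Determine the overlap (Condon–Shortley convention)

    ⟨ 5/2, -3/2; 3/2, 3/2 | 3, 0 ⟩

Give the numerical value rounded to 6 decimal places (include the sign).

-0.547723  (= −√(3/10))

√[7·1!4!2!/8! · 1!4!3!0!3!3!] = √(216/5)
  +(−1)^1/∏(1,0,3,2,1,0)! = -1/12  (running -1/12)
⟨..|..⟩ = √(216/5)·(-1/12) = -0.547723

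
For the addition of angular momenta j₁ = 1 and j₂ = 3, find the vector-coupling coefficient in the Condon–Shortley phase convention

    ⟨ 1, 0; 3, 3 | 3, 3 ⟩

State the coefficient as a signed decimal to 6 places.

j₁+j₂−J=1  J+j₁−j₂=1  J−j₁+j₂=5  j₁+j₂+J+1=8
(j₁±m₁, j₂±m₂, J±M) = (1,1,6,0,6,0)
P² = 10800
sum k=1..1:
  [1] −1/120 = -1/120
S = -1/120
C² = P²·S² = 3/4 ; C = -0.866025

-0.866025  (= −√(3/4))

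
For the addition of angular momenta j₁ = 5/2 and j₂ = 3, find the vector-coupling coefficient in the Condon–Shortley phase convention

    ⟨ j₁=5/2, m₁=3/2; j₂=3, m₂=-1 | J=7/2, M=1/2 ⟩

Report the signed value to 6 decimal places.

+0.356348

j₁+j₂−J=2  J+j₁−j₂=3  J−j₁+j₂=4  j₁+j₂+J+1=10
(j₁±m₁, j₂±m₂, J±M) = (4,1,2,4,4,3)
P² = 18432/175
sum k=0..1:
  [0] +1/16 = 1/16
  [1] −1/36 = -1/36
S = 5/144
C² = P²·S² = 8/63 ; C = +0.356348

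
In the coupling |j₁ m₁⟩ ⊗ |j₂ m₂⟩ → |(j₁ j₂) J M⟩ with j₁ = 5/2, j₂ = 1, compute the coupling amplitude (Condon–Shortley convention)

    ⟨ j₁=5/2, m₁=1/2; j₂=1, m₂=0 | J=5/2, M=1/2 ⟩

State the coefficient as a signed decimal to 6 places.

+0.169031

√[6·1!4!1!/7! · 3!2!1!1!3!2!] = √(144/35)
  +(−1)^0/∏(0,1,2,1,2,0)! = 1/4  (running 1/4)
  +(−1)^1/∏(1,0,1,0,3,1)! = -1/6  (running 1/12)
⟨..|..⟩ = √(144/35)·(1/12) = +0.169031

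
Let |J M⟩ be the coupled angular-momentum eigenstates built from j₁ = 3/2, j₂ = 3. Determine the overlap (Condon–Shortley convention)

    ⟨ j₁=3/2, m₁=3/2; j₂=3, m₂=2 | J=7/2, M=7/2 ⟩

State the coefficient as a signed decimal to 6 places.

triangle: 1!*2!*5!/9! = 240/362880
(j±m)!: 3!*0!*5!*1!*7!*0! = 3628800
prefactor² = (2J+1)*Δ*N² = 19200
  k=0: +1/(0!*1!*0!*5!*2!*0!) = 1/240
Σ = 1/240  ⇒  CG² = 19200*1/240² = 1/3
CG = +√(1/3) = +0.577350

+√(1/3) ≈ +0.577350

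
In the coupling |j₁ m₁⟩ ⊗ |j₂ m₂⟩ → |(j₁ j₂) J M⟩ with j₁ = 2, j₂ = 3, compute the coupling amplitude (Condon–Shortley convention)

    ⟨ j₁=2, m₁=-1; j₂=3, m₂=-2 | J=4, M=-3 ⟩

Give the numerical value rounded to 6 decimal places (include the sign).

+√(1/20) = +0.223607

triangle: 1!×3!×5!/10! = 720/3628800
(j±m)!: 1!×3!×1!×5!×1!×7! = 3628800
prefactor² = (2J+1)×Δ×N² = 6480
  k=0: +1/(0!×1!×3!×1!×0!×4!) = 1/144
  k=1: −1/(1!×0!×2!×0!×1!×5!) = -1/240
Σ = 1/360  ⇒  CG² = 6480×1/360² = 1/20
CG = +√(1/20) = +0.223607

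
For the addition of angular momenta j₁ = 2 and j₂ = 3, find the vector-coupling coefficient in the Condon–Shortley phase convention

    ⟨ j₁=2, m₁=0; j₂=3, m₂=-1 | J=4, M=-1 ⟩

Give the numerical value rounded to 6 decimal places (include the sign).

triangle: 1!*3!*5!/10! = 720/3628800
(j±m)!: 2!*2!*2!*4!*3!*5! = 138240
prefactor² = (2J+1)*Δ*N² = 1728/7
  k=0: +1/(0!*1!*2!*2!*1!*3!) = 1/24
  k=1: −1/(1!*0!*1!*1!*2!*4!) = -1/48
Σ = 1/48  ⇒  CG² = 1728/7*1/48² = 3/28
CG = +√(3/28) = +0.327327

+0.327327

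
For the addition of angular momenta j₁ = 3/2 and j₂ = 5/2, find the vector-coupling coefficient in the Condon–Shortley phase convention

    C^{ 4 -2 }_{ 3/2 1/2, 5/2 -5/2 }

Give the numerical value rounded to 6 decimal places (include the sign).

+0.327327  (= +√(3/28))

triangle: 0!·3!·5!/9! = 720/362880
(j±m)!: 2!·1!·0!·5!·2!·6! = 345600
prefactor² = (2J+1)·Δ·N² = 43200/7
  k=0: +1/(0!·0!·1!·0!·2!·5!) = 1/240
Σ = 1/240  ⇒  CG² = 43200/7·1/240² = 3/28
CG = +√(3/28) = +0.327327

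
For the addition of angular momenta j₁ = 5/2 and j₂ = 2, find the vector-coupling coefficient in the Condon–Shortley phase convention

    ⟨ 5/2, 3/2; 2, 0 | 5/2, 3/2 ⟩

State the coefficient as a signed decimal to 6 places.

-0.119523

j₁+j₂−J=2  J+j₁−j₂=3  J−j₁+j₂=2  j₁+j₂+J+1=8
(j₁±m₁, j₂±m₂, J±M) = (4,1,2,2,4,1)
P² = 288/35
sum k=0..1:
  [0] +1/8 = 1/8
  [1] −1/6 = -1/6
S = -1/24
C² = P²·S² = 1/70 ; C = -0.119523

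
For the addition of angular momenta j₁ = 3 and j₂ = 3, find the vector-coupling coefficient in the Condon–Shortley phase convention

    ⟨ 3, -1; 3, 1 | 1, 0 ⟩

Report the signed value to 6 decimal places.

√[3·5!1!1!/8! · 2!4!4!2!1!1!] = √(144/7)
  +(−1)^3/∏(3,2,1,1,0,0)! = -1/12  (running -1/12)
  +(−1)^4/∏(4,1,0,0,1,1)! = 1/24  (running -1/24)
⟨..|..⟩ = √(144/7)·(-1/24) = -0.188982

-0.188982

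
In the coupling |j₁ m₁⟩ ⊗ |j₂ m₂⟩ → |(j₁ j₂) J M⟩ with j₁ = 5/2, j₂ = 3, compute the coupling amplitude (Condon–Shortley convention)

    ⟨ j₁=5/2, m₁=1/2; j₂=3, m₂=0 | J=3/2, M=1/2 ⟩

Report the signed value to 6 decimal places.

√[4·4!1!2!/8! · 3!2!3!3!2!1!] = √(144/35)
  +(−1)^1/∏(1,3,1,2,0,0)! = -1/12  (running -1/12)
  +(−1)^2/∏(2,2,0,1,1,1)! = 1/4  (running 1/6)
⟨..|..⟩ = √(144/35)·(1/6) = +0.338062

+√(4/35) = +0.338062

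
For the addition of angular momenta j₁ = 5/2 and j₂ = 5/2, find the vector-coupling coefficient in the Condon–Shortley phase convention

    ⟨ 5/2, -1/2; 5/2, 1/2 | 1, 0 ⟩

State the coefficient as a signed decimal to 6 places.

+√(1/70) ≈ +0.119523

j₁+j₂−J=4  J+j₁−j₂=1  J−j₁+j₂=1  j₁+j₂+J+1=7
(j₁±m₁, j₂±m₂, J±M) = (2,3,3,2,1,1)
P² = 72/35
sum k=2..3:
  [2] +1/4 = 1/4
  [3] −1/6 = -1/6
S = 1/12
C² = P²·S² = 1/70 ; C = +0.119523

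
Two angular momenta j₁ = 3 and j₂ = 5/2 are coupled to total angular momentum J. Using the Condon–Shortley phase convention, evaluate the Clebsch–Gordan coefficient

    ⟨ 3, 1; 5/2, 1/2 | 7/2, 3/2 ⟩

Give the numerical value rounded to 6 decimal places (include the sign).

triangle: 2!×4!×3!/10! = 288/3628800
(j±m)!: 4!×2!×3!×2!×5!×2! = 138240
prefactor² = (2J+1)×Δ×N² = 3072/35
  k=0: +1/(0!×2!×2!×3!×2!×0!) = 1/48
  k=1: −1/(1!×1!×1!×2!×3!×1!) = -1/12
  k=2: +1/(2!×0!×0!×1!×4!×2!) = 1/96
Σ = -5/96  ⇒  CG² = 3072/35×(-5/96)² = 5/21
CG = −√(5/21) = -0.487950

-0.487950  (= −√(5/21))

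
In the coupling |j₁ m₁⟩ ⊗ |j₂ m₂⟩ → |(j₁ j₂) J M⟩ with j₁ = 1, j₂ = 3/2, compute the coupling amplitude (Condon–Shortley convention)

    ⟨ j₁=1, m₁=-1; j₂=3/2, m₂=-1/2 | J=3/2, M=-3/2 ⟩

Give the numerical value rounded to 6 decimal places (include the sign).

√[4·1!1!2!/5! · 0!2!1!2!0!3!] = √(8/5)
  +(−1)^1/∏(1,0,1,0,0,2)! = -1/2  (running -1/2)
⟨..|..⟩ = √(8/5)·(-1/2) = -0.632456

−√(2/5) ≈ -0.632456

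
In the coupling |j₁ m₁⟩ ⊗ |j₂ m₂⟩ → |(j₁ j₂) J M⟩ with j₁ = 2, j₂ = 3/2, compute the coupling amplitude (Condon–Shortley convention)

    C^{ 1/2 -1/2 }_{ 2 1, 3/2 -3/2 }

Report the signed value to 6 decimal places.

+0.316228

j₁+j₂−J=3  J+j₁−j₂=1  J−j₁+j₂=0  j₁+j₂+J+1=5
(j₁±m₁, j₂±m₂, J±M) = (3,1,0,3,0,1)
P² = 18/5
sum k=0..0:
  [0] +1/6 = 1/6
S = 1/6
C² = P²·S² = 1/10 ; C = +0.316228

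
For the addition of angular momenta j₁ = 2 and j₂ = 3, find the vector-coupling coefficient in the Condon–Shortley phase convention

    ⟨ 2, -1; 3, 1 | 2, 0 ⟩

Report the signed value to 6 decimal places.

+√(1/7) = +0.377964

j₁+j₂−J=3  J+j₁−j₂=1  J−j₁+j₂=3  j₁+j₂+J+1=8
(j₁±m₁, j₂±m₂, J±M) = (1,3,4,2,2,2)
P² = 36/7
sum k=2..3:
  [2] +1/4 = 1/4
  [3] −1/12 = -1/12
S = 1/6
C² = P²·S² = 1/7 ; C = +0.377964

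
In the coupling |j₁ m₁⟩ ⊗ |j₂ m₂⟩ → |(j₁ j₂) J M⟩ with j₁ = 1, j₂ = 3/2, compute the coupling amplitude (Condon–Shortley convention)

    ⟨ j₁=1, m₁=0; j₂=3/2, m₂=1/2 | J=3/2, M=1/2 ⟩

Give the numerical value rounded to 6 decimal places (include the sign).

−√(1/15) = -0.258199

j₁+j₂−J=1  J+j₁−j₂=1  J−j₁+j₂=2  j₁+j₂+J+1=5
(j₁±m₁, j₂±m₂, J±M) = (1,1,2,1,2,1)
P² = 4/15
sum k=0..1:
  [0] +1/2 = 1/2
  [1] −1/1 = -1
S = -1/2
C² = P²·S² = 1/15 ; C = -0.258199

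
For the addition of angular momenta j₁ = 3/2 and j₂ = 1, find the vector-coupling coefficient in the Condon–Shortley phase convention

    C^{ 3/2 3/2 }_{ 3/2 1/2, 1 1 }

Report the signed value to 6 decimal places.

−√(2/5) ≈ -0.632456

triangle: 1!·2!·1!/5! = 2/120
(j±m)!: 2!·1!·2!·0!·3!·0! = 24
prefactor² = (2J+1)·Δ·N² = 8/5
  k=1: −1/(1!·0!·0!·1!·2!·0!) = -1/2
Σ = -1/2  ⇒  CG² = 8/5·(-1/2)² = 2/5
CG = −√(2/5) = -0.632456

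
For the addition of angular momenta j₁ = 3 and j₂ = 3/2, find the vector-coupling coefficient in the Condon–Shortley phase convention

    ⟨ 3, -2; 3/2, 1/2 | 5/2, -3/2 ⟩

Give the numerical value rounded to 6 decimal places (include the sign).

+√(1/14) = +0.267261

√[6·2!4!1!/8! · 1!5!2!1!1!4!] = √(288/7)
  +(−1)^1/∏(1,1,4,1,0,0)! = -1/24  (running -1/24)
  +(−1)^2/∏(2,0,3,0,1,1)! = 1/12  (running 1/24)
⟨..|..⟩ = √(288/7)·(1/24) = +0.267261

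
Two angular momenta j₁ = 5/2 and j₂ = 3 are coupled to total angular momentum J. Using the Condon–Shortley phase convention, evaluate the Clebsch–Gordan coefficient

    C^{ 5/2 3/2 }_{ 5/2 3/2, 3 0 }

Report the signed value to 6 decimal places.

−√(7/30) = -0.483046

triangle: 3!·2!·3!/9! = 72/362880
(j±m)!: 4!·1!·3!·3!·4!·1! = 20736
prefactor² = (2J+1)·Δ·N² = 864/35
  k=0: +1/(0!·3!·1!·3!·1!·0!) = 1/36
  k=1: −1/(1!·2!·0!·2!·2!·1!) = -1/8
Σ = -7/72  ⇒  CG² = 864/35·(-7/72)² = 7/30
CG = −√(7/30) = -0.483046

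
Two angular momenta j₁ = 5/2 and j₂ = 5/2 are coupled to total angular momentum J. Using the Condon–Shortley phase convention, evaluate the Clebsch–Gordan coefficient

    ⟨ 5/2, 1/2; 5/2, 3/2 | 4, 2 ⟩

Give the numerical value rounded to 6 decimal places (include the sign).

triangle: 1!*4!*4!/10! = 576/3628800
(j±m)!: 3!*2!*4!*1!*6!*2! = 414720
prefactor² = (2J+1)*Δ*N² = 20736/35
  k=0: +1/(0!*1!*2!*4!*2!*0!) = 1/96
  k=1: −1/(1!*0!*1!*3!*3!*1!) = -1/36
Σ = -5/288  ⇒  CG² = 20736/35*(-5/288)² = 5/28
CG = −√(5/28) = -0.422577

−√(5/28) = -0.422577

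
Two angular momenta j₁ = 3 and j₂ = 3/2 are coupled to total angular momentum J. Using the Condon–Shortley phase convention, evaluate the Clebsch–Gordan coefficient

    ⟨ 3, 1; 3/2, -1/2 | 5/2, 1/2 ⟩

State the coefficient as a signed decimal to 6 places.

triangle: 2!·4!·1!/8! = 48/40320
(j±m)!: 4!·2!·1!·2!·3!·2! = 1152
prefactor² = (2J+1)·Δ·N² = 288/35
  k=0: +1/(0!·2!·2!·1!·2!·0!) = 1/8
  k=1: −1/(1!·1!·1!·0!·3!·1!) = -1/6
Σ = -1/24  ⇒  CG² = 288/35·(-1/24)² = 1/70
CG = −√(1/70) = -0.119523

-0.119523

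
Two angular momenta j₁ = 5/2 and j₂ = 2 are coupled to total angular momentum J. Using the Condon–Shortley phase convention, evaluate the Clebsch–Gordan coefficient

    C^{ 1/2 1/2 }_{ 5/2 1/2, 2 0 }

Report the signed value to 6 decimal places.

j₁+j₂−J=4  J+j₁−j₂=1  J−j₁+j₂=0  j₁+j₂+J+1=6
(j₁±m₁, j₂±m₂, J±M) = (3,2,2,2,1,0)
P² = 16/5
sum k=2..2:
  [2] +1/4 = 1/4
S = 1/4
C² = P²·S² = 1/5 ; C = +0.447214

+0.447214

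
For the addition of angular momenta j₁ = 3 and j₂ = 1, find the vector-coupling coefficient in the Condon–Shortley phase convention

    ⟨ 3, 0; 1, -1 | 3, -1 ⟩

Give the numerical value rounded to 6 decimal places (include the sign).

j₁+j₂−J=1  J+j₁−j₂=5  J−j₁+j₂=1  j₁+j₂+J+1=8
(j₁±m₁, j₂±m₂, J±M) = (3,3,0,2,2,4)
P² = 72
sum k=0..0:
  [0] +1/12 = 1/12
S = 1/12
C² = P²·S² = 1/2 ; C = +0.707107

+0.707107  (= +√(1/2))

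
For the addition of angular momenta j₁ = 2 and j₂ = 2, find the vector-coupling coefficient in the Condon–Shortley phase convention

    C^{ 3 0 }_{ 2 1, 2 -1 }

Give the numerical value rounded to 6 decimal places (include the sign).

√[7·1!3!3!/8! · 3!1!1!3!3!3!] = √(81/10)
  +(−1)^0/∏(0,1,1,1,2,2)! = 1/4  (running 1/4)
  +(−1)^1/∏(1,0,0,0,3,3)! = -1/36  (running 2/9)
⟨..|..⟩ = √(81/10)·(2/9) = +0.632456

+0.632456  (= +√(2/5))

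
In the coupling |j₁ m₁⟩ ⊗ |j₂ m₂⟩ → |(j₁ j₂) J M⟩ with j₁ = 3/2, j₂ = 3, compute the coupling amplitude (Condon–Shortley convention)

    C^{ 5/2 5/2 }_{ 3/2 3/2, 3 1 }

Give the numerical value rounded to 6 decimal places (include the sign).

+√(3/28) = +0.327327

√[6·2!1!4!/8! · 3!0!4!2!5!0!] = √(1728/7)
  +(−1)^0/∏(0,2,0,4,1,0)! = 1/48  (running 1/48)
⟨..|..⟩ = √(1728/7)·(1/48) = +0.327327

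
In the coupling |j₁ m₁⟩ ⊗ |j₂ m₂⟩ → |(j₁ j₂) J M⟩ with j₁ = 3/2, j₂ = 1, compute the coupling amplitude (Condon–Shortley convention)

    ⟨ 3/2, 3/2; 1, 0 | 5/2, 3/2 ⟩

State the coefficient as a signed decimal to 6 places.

√[6·0!3!2!/6! · 3!0!1!1!4!1!] = √(72/5)
  +(−1)^0/∏(0,0,0,1,3,1)! = 1/6  (running 1/6)
⟨..|..⟩ = √(72/5)·(1/6) = +0.632456

+0.632456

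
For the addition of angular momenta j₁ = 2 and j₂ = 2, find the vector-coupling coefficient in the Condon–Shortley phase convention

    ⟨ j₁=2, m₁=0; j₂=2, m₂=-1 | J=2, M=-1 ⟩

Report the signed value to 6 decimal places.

√[5·2!2!2!/7! · 2!2!1!3!1!3!] = √(8/7)
  +(−1)^0/∏(0,2,2,1,0,1)! = 1/4  (running 1/4)
  +(−1)^1/∏(1,1,1,0,1,2)! = -1/2  (running -1/4)
⟨..|..⟩ = √(8/7)·(-1/4) = -0.267261

-0.267261  (= −√(1/14))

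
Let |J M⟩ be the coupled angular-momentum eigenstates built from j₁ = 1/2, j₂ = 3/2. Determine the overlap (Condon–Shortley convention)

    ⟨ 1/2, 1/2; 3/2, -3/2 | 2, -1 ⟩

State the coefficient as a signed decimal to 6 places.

+0.500000  (= +√(1/4))

triangle: 0!*1!*3!/5! = 6/120
(j±m)!: 1!*0!*0!*3!*1!*3! = 36
prefactor² = (2J+1)*Δ*N² = 9
  k=0: +1/(0!*0!*0!*0!*1!*3!) = 1/6
Σ = 1/6  ⇒  CG² = 9*1/6² = 1/4
CG = +√(1/4) = +0.500000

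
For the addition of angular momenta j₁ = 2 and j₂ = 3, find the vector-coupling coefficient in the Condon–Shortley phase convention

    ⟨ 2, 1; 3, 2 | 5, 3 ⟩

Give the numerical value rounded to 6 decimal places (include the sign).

√[11·0!4!6!/11! · 3!1!5!1!8!2!] = √(276480)
  +(−1)^0/∏(0,0,1,5,3,1)! = 1/720  (running 1/720)
⟨..|..⟩ = √(276480)·(1/720) = +0.730297

+0.730297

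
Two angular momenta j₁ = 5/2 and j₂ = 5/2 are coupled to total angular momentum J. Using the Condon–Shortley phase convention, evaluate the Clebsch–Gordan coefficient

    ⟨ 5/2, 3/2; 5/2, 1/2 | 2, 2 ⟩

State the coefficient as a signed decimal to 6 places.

-0.566947

triangle: 3!·2!·2!/8! = 24/40320
(j±m)!: 4!·1!·3!·2!·4!·0! = 6912
prefactor² = (2J+1)·Δ·N² = 144/7
  k=1: −1/(1!·2!·0!·2!·2!·0!) = -1/8
Σ = -1/8  ⇒  CG² = 144/7·(-1/8)² = 9/28
CG = −√(9/28) = -0.566947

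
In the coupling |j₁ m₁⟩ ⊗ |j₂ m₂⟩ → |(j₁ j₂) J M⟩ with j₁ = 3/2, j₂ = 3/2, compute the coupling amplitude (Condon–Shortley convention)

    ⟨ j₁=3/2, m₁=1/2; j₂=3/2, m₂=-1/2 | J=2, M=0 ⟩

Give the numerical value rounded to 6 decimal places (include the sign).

√[5·1!2!2!/6! · 2!1!1!2!2!2!] = √(4/9)
  +(−1)^0/∏(0,1,1,1,1,1)! = 1  (running 1)
  +(−1)^1/∏(1,0,0,0,2,2)! = -1/4  (running 3/4)
⟨..|..⟩ = √(4/9)·(3/4) = +0.500000

+√(1/4) = +0.500000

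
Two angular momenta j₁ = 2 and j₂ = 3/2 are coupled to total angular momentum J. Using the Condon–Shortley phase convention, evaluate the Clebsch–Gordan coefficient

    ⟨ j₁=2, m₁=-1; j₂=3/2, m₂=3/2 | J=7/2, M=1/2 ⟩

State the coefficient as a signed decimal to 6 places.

triangle: 0!*4!*3!/8! = 144/40320
(j±m)!: 1!*3!*3!*0!*4!*3! = 5184
prefactor² = (2J+1)*Δ*N² = 5184/35
  k=0: +1/(0!*0!*3!*3!*1!*0!) = 1/36
Σ = 1/36  ⇒  CG² = 5184/35*1/36² = 4/35
CG = +√(4/35) = +0.338062

+0.338062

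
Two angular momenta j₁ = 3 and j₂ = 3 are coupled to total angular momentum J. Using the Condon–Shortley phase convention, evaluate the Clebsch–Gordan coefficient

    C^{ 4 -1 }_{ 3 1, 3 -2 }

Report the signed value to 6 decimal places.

+√(16/77) ≈ +0.455842

triangle: 2!·4!·4!/11! = 1152/39916800
(j±m)!: 4!·2!·1!·5!·3!·5! = 4147200
prefactor² = (2J+1)·Δ·N² = 82944/77
  k=0: +1/(0!·2!·2!·1!·2!·3!) = 1/48
  k=1: −1/(1!·1!·1!·0!·3!·4!) = -1/144
Σ = 1/72  ⇒  CG² = 82944/77·1/72² = 16/77
CG = +√(16/77) = +0.455842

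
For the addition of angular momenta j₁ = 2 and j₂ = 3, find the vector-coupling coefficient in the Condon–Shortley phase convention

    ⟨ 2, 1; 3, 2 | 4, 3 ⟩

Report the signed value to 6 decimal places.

-0.223607

√[9·1!3!5!/10! · 3!1!5!1!7!1!] = √(6480)
  +(−1)^0/∏(0,1,1,5,2,0)! = 1/240  (running 1/240)
  +(−1)^1/∏(1,0,0,4,3,1)! = -1/144  (running -1/360)
⟨..|..⟩ = √(6480)·(-1/360) = -0.223607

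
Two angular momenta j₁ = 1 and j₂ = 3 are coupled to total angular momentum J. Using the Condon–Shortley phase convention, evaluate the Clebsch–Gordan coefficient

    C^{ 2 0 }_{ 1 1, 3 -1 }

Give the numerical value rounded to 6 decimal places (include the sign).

+0.534522

j₁+j₂−J=2  J+j₁−j₂=0  J−j₁+j₂=4  j₁+j₂+J+1=7
(j₁±m₁, j₂±m₂, J±M) = (2,0,2,4,2,2)
P² = 128/7
sum k=0..0:
  [0] +1/8 = 1/8
S = 1/8
C² = P²·S² = 2/7 ; C = +0.534522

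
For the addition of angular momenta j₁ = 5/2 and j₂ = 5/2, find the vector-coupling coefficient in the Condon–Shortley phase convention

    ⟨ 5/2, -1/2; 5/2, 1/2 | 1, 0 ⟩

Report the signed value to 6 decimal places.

+0.119523

j₁+j₂−J=4  J+j₁−j₂=1  J−j₁+j₂=1  j₁+j₂+J+1=7
(j₁±m₁, j₂±m₂, J±M) = (2,3,3,2,1,1)
P² = 72/35
sum k=2..3:
  [2] +1/4 = 1/4
  [3] −1/6 = -1/6
S = 1/12
C² = P²·S² = 1/70 ; C = +0.119523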